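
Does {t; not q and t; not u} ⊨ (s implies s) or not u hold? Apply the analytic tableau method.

Initial set: {t; (not q and t); not u; not ((s implies s) or not u)}.
(not q and t): α-rule — add not q, t.
not ((s implies s) or not u): α-rule — add not (s implies s), not not u.
× closes — contains both u and not u.
All 1 branch closes.
Every branch closed, so the premises entail the conclusion.

Yes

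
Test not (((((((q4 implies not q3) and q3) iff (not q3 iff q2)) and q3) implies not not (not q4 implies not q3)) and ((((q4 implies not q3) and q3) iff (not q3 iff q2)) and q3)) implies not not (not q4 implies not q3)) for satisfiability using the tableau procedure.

Initial set: {not (((((((q4 implies not q3) and q3) iff (not q3 iff q2)) and q3) implies not not (not q4 implies not q3)) and ((((q4 implies not q3) and q3) iff (not q3 iff q2)) and q3)) implies not not (not q4 implies not q3))}.
not (((((((q4 implies not q3) and q3) iff (not q3 iff q2)) and q3) implies not not (not q4 implies not q3)) and ((((q4 implies not q3) and q3) iff (not q3 iff q2)) and q3)) implies not not (not q4 implies not q3)): α-rule — add ((((((q4 implies not q3) and q3) iff (not q3 iff q2)) and q3) implies not not (not q4 implies not q3)) and ((((q4 implies not q3) and q3) iff (not q3 iff q2)) and q3)), not not not (not q4 implies not q3).
((((((q4 implies not q3) and q3) iff (not q3 iff q2)) and q3) implies not not (not q4 implies not q3)) and ((((q4 implies not q3) and q3) iff (not q3 iff q2)) and q3)): α-rule — add (((((q4 implies not q3) and q3) iff (not q3 iff q2)) and q3) implies not not (not q4 implies not q3)), ((((q4 implies not q3) and q3) iff (not q3 iff q2)) and q3).
not not not (not q4 implies not q3): drop double negation, giving not (not q4 implies not q3).
((((q4 implies not q3) and q3) iff (not q3 iff q2)) and q3): α-rule — add (((q4 implies not q3) and q3) iff (not q3 iff q2)), q3.
not (not q4 implies not q3): α-rule — add not q4, not not q3.
(((((q4 implies not q3) and q3) iff (not q3 iff q2)) and q3) implies not not (not q4 implies not q3)): β-rule — branch into not ((((q4 implies not q3) and q3) iff (not q3 iff q2)) and q3)  //  not not (not q4 implies not q3).
  branch 1 (add not ((((q4 implies not q3) and q3) iff (not q3 iff q2)) and q3)):
    (((q4 implies not q3) and q3) iff (not q3 iff q2)): β-rule — branch into ((q4 implies not q3) and q3), (not q3 iff q2)  //  not ((q4 implies not q3) and q3), not (not q3 iff q2).
      branch 1.1 (add ((q4 implies not q3) and q3), (not q3 iff q2)):
        ((q4 implies not q3) and q3): α-rule — add (q4 implies not q3), q3.
        not ((((q4 implies not q3) and q3) iff (not q3 iff q2)) and q3): β-rule — branch into not (((q4 implies not q3) and q3) iff (not q3 iff q2))  //  not q3.
          branch 1.1.1 (add not (((q4 implies not q3) and q3) iff (not q3 iff q2))):
            (not q3 iff q2): β-rule — branch into not q3, q2  //  not not q3, not q2.
              branch 1.1.1.1 (add not q3, q2):
                × closes — contains both q3 and not q3.
              branch 1.1.1.2 (add not not q3, not q2):
                (q4 implies not q3): β-rule — branch into not q4  //  not q3.
                  branch 1.1.1.2.1 (add not q4):
                    not (((q4 implies not q3) and q3) iff (not q3 iff q2)): β-rule — branch into ((q4 implies not q3) and q3), not (not q3 iff q2)  //  not ((q4 implies not q3) and q3), (not q3 iff q2).
                      branch 1.1.1.2.1.1 (add ((q4 implies not q3) and q3), not (not q3 iff q2)):
                        ((q4 implies not q3) and q3): α-rule — add (q4 implies not q3), q3.
                        not (not q3 iff q2): β-rule — branch into not q3, not q2  //  not not q3, q2.
                          branch 1.1.1.2.1.1.1 (add not q3, not q2):
                            × closes — contains both q3 and not q3.
                          branch 1.1.1.2.1.1.2 (add not not q3, q2):
                            × closes — contains both q2 and not q2.
                      branch 1.1.1.2.1.2 (add not ((q4 implies not q3) and q3), (not q3 iff q2)):
                        not ((q4 implies not q3) and q3): β-rule — branch into not (q4 implies not q3)  //  not q3.
                          branch 1.1.1.2.1.2.1 (add not (q4 implies not q3)):
                            not (q4 implies not q3): α-rule — add q4, not not q3.
                            × closes — contains both q4 and not q4.
                          branch 1.1.1.2.1.2.2 (add not q3):
                            × closes — contains both q3 and not q3.
                  branch 1.1.1.2.2 (add not q3):
                    × closes — contains both q3 and not q3.
          branch 1.1.2 (add not q3):
            × closes — contains both q3 and not q3.
      branch 1.2 (add not ((q4 implies not q3) and q3), not (not q3 iff q2)):
        not ((((q4 implies not q3) and q3) iff (not q3 iff q2)) and q3): β-rule — branch into not (((q4 implies not q3) and q3) iff (not q3 iff q2))  //  not q3.
          branch 1.2.1 (add not (((q4 implies not q3) and q3) iff (not q3 iff q2))):
            not ((q4 implies not q3) and q3): β-rule — branch into not (q4 implies not q3)  //  not q3.
              branch 1.2.1.1 (add not (q4 implies not q3)):
                not (q4 implies not q3): α-rule — add q4, not not q3.
                × closes — contains both q4 and not q4.
              branch 1.2.1.2 (add not q3):
                × closes — contains both q3 and not q3.
          branch 1.2.2 (add not q3):
            × closes — contains both q3 and not q3.
  branch 2 (add not not (not q4 implies not q3)):
    not not (not q4 implies not q3): drop double negation, giving (not q4 implies not q3).
    (((q4 implies not q3) and q3) iff (not q3 iff q2)): β-rule — branch into ((q4 implies not q3) and q3), (not q3 iff q2)  //  not ((q4 implies not q3) and q3), not (not q3 iff q2).
      branch 2.1 (add ((q4 implies not q3) and q3), (not q3 iff q2)):
        ((q4 implies not q3) and q3): α-rule — add (q4 implies not q3), q3.
        (not q4 implies not q3): β-rule — branch into not not q4  //  not q3.
          branch 2.1.1 (add not not q4):
            × closes — contains both q4 and not q4.
          branch 2.1.2 (add not q3):
            × closes — contains both q3 and not q3.
      branch 2.2 (add not ((q4 implies not q3) and q3), not (not q3 iff q2)):
        (not q4 implies not q3): β-rule — branch into not not q4  //  not q3.
          branch 2.2.1 (add not not q4):
            × closes — contains both q4 and not q4.
          branch 2.2.2 (add not q3):
            × closes — contains both q3 and not q3.
All 14 branches close.
Every branch closed; the formula is unsatisfiable.

Unsatisfiable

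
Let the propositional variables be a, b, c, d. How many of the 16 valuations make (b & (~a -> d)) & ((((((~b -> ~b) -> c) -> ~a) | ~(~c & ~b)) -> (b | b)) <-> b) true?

Initial set: {((b & (~a -> d)) & ((((((~b -> ~b) -> c) -> ~a) | ~(~c & ~b)) -> (b | b)) <-> b))}.
((b & (~a -> d)) & ((((((~b -> ~b) -> c) -> ~a) | ~(~c & ~b)) -> (b | b)) <-> b)): α-rule — add (b & (~a -> d)), ((((((~b -> ~b) -> c) -> ~a) | ~(~c & ~b)) -> (b | b)) <-> b).
(b & (~a -> d)): α-rule — add b, (~a -> d).
((((((~b -> ~b) -> c) -> ~a) | ~(~c & ~b)) -> (b | b)) <-> b): β-rule — branch into (((((~b -> ~b) -> c) -> ~a) | ~(~c & ~b)) -> (b | b)), b  //  ~(((((~b -> ~b) -> c) -> ~a) | ~(~c & ~b)) -> (b | b)), ~b.
  branch 1 (add (((((~b -> ~b) -> c) -> ~a) | ~(~c & ~b)) -> (b | b)), b):
    (~a -> d): β-rule — branch into ~~a  //  d.
      branch 1.1 (add ~~a):
        (((((~b -> ~b) -> c) -> ~a) | ~(~c & ~b)) -> (b | b)): β-rule — branch into ~((((~b -> ~b) -> c) -> ~a) | ~(~c & ~b))  //  (b | b).
          branch 1.1.1 (add ~((((~b -> ~b) -> c) -> ~a) | ~(~c & ~b))):
            ~((((~b -> ~b) -> c) -> ~a) | ~(~c & ~b)): α-rule — add ~(((~b -> ~b) -> c) -> ~a), ~~(~c & ~b).
            ~(((~b -> ~b) -> c) -> ~a): α-rule — add ((~b -> ~b) -> c), ~~a.
            ~~(~c & ~b): α-rule — add ~c, ~b.
            × closes — contains both b and ~b.
          branch 1.1.2 (add (b | b)):
            (b | b): β-rule — branch into b  //  b.
              branch 1.1.2.1 (add b):
                ○ open, literals {a=T, b=T}.
              branch 1.1.2.2 (add b):
                ○ open, literals {a=T, b=T}.
      branch 1.2 (add d):
        (((((~b -> ~b) -> c) -> ~a) | ~(~c & ~b)) -> (b | b)): β-rule — branch into ~((((~b -> ~b) -> c) -> ~a) | ~(~c & ~b))  //  (b | b).
          branch 1.2.1 (add ~((((~b -> ~b) -> c) -> ~a) | ~(~c & ~b))):
            ~((((~b -> ~b) -> c) -> ~a) | ~(~c & ~b)): α-rule — add ~(((~b -> ~b) -> c) -> ~a), ~~(~c & ~b).
            ~(((~b -> ~b) -> c) -> ~a): α-rule — add ((~b -> ~b) -> c), ~~a.
            ~~(~c & ~b): α-rule — add ~c, ~b.
            × closes — contains both b and ~b.
          branch 1.2.2 (add (b | b)):
            (b | b): β-rule — branch into b  //  b.
              branch 1.2.2.1 (add b):
                ○ open, literals {b=T, d=T}.
              branch 1.2.2.2 (add b):
                ○ open, literals {b=T, d=T}.
  branch 2 (add ~(((((~b -> ~b) -> c) -> ~a) | ~(~c & ~b)) -> (b | b)), ~b):
    × closes — contains both b and ~b.
3 branches closed, 4 open.
Each open branch fixes some atoms; the unmentioned ones are free. Counting distinct full assignments: branch {a=T, b=T} (c, d) contributes 4 new; branch {a=T, b=T} (c, d) contributes 0 new; branch {b=T, d=T} (a, c) contributes 2 new; branch {b=T, d=T} (a, c) contributes 0 new. Total: 6.

6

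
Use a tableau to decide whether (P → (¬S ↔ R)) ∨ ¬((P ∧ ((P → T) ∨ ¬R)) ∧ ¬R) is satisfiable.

Initial set: {((P → (¬S ↔ R)) ∨ ¬((P ∧ ((P → T) ∨ ¬R)) ∧ ¬R))}.
((P → (¬S ↔ R)) ∨ ¬((P ∧ ((P → T) ∨ ¬R)) ∧ ¬R)): β-rule — branch into (P → (¬S ↔ R))  //  ¬((P ∧ ((P → T) ∨ ¬R)) ∧ ¬R).
  branch 1 (add (P → (¬S ↔ R))):
    (P → (¬S ↔ R)): β-rule — branch into ¬P  //  (¬S ↔ R).
      branch 1.1 (add ¬P):
        ○ open, literals {P=F}.
      branch 1.2 (add (¬S ↔ R)):
        (¬S ↔ R): β-rule — branch into ¬S, R  //  ¬¬S, ¬R.
          branch 1.2.1 (add ¬S, R):
            ○ open, literals {R=T, S=F}.
          branch 1.2.2 (add ¬¬S, ¬R):
            ○ open, literals {R=F, S=T}.
  branch 2 (add ¬((P ∧ ((P → T) ∨ ¬R)) ∧ ¬R)):
    ¬((P ∧ ((P → T) ∨ ¬R)) ∧ ¬R): β-rule — branch into ¬(P ∧ ((P → T) ∨ ¬R))  //  ¬¬R.
      branch 2.1 (add ¬(P ∧ ((P → T) ∨ ¬R))):
        ¬(P ∧ ((P → T) ∨ ¬R)): β-rule — branch into ¬P  //  ¬((P → T) ∨ ¬R).
          branch 2.1.1 (add ¬P):
            ○ open, literals {P=F}.
          branch 2.1.2 (add ¬((P → T) ∨ ¬R)):
            ¬((P → T) ∨ ¬R): α-rule — add ¬(P → T), ¬¬R.
            ¬(P → T): α-rule — add P, ¬T.
            ○ open, literals {P=T, R=T, T=F}.
      branch 2.2 (add ¬¬R):
        ○ open, literals {R=T}.
0 branches closed, 6 open.
An open branch gives a satisfying assignment: P=F.

Satisfiable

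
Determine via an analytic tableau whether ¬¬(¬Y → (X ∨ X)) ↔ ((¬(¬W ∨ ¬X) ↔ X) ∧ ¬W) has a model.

Initial set: {(¬¬(¬Y → (X ∨ X)) ↔ ((¬(¬W ∨ ¬X) ↔ X) ∧ ¬W))}.
(¬¬(¬Y → (X ∨ X)) ↔ ((¬(¬W ∨ ¬X) ↔ X) ∧ ¬W)): β-rule — branch into ¬¬(¬Y → (X ∨ X)), ((¬(¬W ∨ ¬X) ↔ X) ∧ ¬W)  //  ¬¬¬(¬Y → (X ∨ X)), ¬((¬(¬W ∨ ¬X) ↔ X) ∧ ¬W).
  branch 1 (add ¬¬(¬Y → (X ∨ X)), ((¬(¬W ∨ ¬X) ↔ X) ∧ ¬W)):
    ¬¬(¬Y → (X ∨ X)): drop double negation, giving (¬Y → (X ∨ X)).
    ((¬(¬W ∨ ¬X) ↔ X) ∧ ¬W): α-rule — add (¬(¬W ∨ ¬X) ↔ X), ¬W.
    (¬Y → (X ∨ X)): β-rule — branch into ¬¬Y  //  (X ∨ X).
      branch 1.1 (add ¬¬Y):
        (¬(¬W ∨ ¬X) ↔ X): β-rule — branch into ¬(¬W ∨ ¬X), X  //  ¬¬(¬W ∨ ¬X), ¬X.
          branch 1.1.1 (add ¬(¬W ∨ ¬X), X):
            ¬(¬W ∨ ¬X): α-rule — add ¬¬W, ¬¬X.
            × closes — contains both W and ¬W.
          branch 1.1.2 (add ¬¬(¬W ∨ ¬X), ¬X):
            ¬¬(¬W ∨ ¬X): β-rule — branch into ¬W  //  ¬X.
              branch 1.1.2.1 (add ¬W):
                ○ open, literals {W=0, X=0, Y=1}.
              branch 1.1.2.2 (add ¬X):
                ○ open, literals {W=0, X=0, Y=1}.
      branch 1.2 (add (X ∨ X)):
        (¬(¬W ∨ ¬X) ↔ X): β-rule — branch into ¬(¬W ∨ ¬X), X  //  ¬¬(¬W ∨ ¬X), ¬X.
          branch 1.2.1 (add ¬(¬W ∨ ¬X), X):
            ¬(¬W ∨ ¬X): α-rule — add ¬¬W, ¬¬X.
            × closes — contains both W and ¬W.
          branch 1.2.2 (add ¬¬(¬W ∨ ¬X), ¬X):
            (X ∨ X): β-rule — branch into X  //  X.
              branch 1.2.2.1 (add X):
                × closes — contains both X and ¬X.
              branch 1.2.2.2 (add X):
                × closes — contains both X and ¬X.
  branch 2 (add ¬¬¬(¬Y → (X ∨ X)), ¬((¬(¬W ∨ ¬X) ↔ X) ∧ ¬W)):
    ¬¬¬(¬Y → (X ∨ X)): drop double negation, giving ¬(¬Y → (X ∨ X)).
    ¬(¬Y → (X ∨ X)): α-rule — add ¬Y, ¬(X ∨ X).
    ¬(X ∨ X): α-rule — add ¬X, ¬X.
    ¬((¬(¬W ∨ ¬X) ↔ X) ∧ ¬W): β-rule — branch into ¬(¬(¬W ∨ ¬X) ↔ X)  //  ¬¬W.
      branch 2.1 (add ¬(¬(¬W ∨ ¬X) ↔ X)):
        ¬(¬(¬W ∨ ¬X) ↔ X): β-rule — branch into ¬(¬W ∨ ¬X), ¬X  //  ¬¬(¬W ∨ ¬X), X.
          branch 2.1.1 (add ¬(¬W ∨ ¬X), ¬X):
            ¬(¬W ∨ ¬X): α-rule — add ¬¬W, ¬¬X.
            × closes — contains both X and ¬X.
          branch 2.1.2 (add ¬¬(¬W ∨ ¬X), X):
            × closes — contains both X and ¬X.
      branch 2.2 (add ¬¬W):
        ○ open, literals {W=1, X=0, Y=0}.
6 branches closed, 3 open.
An open branch gives a satisfying assignment: W=0, X=0, Y=1.

Satisfiable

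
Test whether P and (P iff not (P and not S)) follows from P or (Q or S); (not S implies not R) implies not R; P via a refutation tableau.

Initial set: {T (P or (Q or S)); T ((not S implies not R) implies not R); T P; F (P and (P iff not (P and not S)))}.
T (P or (Q or S)): β-rule — branch into T P  //  T (Q or S).
  branch 1 (add T P):
    T ((not S implies not R) implies not R): β-rule — branch into F (not S implies not R)  //  T not R.
      branch 1.1 (add F (not S implies not R)):
        F (not S implies not R): α-rule — add T not S, F not R.
        F (P and (P iff not (P and not S))): β-rule — branch into F P  //  F (P iff not (P and not S)).
          branch 1.1.1 (add F P):
            × closes — contains both P and not P.
          branch 1.1.2 (add F (P iff not (P and not S))):
            F (P iff not (P and not S)): β-rule — branch into T P, F not (P and not S)  //  F P, T not (P and not S).
              branch 1.1.2.1 (add T P, F not (P and not S)):
                F not (P and not S): α-rule — add T P, T not S.
                ○ open, literals {P=T, R=T, S=F}.
              branch 1.1.2.2 (add F P, T not (P and not S)):
                × closes — contains both P and not P.
      branch 1.2 (add T not R):
        F (P and (P iff not (P and not S))): β-rule — branch into F P  //  F (P iff not (P and not S)).
          branch 1.2.1 (add F P):
            × closes — contains both P and not P.
          branch 1.2.2 (add F (P iff not (P and not S))):
            F (P iff not (P and not S)): β-rule — branch into T P, F not (P and not S)  //  F P, T not (P and not S).
              branch 1.2.2.1 (add T P, F not (P and not S)):
                F not (P and not S): α-rule — add T P, T not S.
                ○ open, literals {P=T, R=F, S=F}.
              branch 1.2.2.2 (add F P, T not (P and not S)):
                × closes — contains both P and not P.
  branch 2 (add T (Q or S)):
    T ((not S implies not R) implies not R): β-rule — branch into F (not S implies not R)  //  T not R.
      branch 2.1 (add F (not S implies not R)):
        F (not S implies not R): α-rule — add T not S, F not R.
        F (P and (P iff not (P and not S))): β-rule — branch into F P  //  F (P iff not (P and not S)).
          branch 2.1.1 (add F P):
            × closes — contains both P and not P.
          branch 2.1.2 (add F (P iff not (P and not S))):
            T (Q or S): β-rule — branch into T Q  //  T S.
              branch 2.1.2.1 (add T Q):
                F (P iff not (P and not S)): β-rule — branch into T P, F not (P and not S)  //  F P, T not (P and not S).
                  branch 2.1.2.1.1 (add T P, F not (P and not S)):
                    F not (P and not S): α-rule — add T P, T not S.
                    ○ open, literals {P=T, Q=T, R=T, S=F}.
                  branch 2.1.2.1.2 (add F P, T not (P and not S)):
                    × closes — contains both P and not P.
              branch 2.1.2.2 (add T S):
                × closes — contains both S and not S.
      branch 2.2 (add T not R):
        F (P and (P iff not (P and not S))): β-rule — branch into F P  //  F (P iff not (P and not S)).
          branch 2.2.1 (add F P):
            × closes — contains both P and not P.
          branch 2.2.2 (add F (P iff not (P and not S))):
            T (Q or S): β-rule — branch into T Q  //  T S.
              branch 2.2.2.1 (add T Q):
                F (P iff not (P and not S)): β-rule — branch into T P, F not (P and not S)  //  F P, T not (P and not S).
                  branch 2.2.2.1.1 (add T P, F not (P and not S)):
                    F not (P and not S): α-rule — add T P, T not S.
                    ○ open, literals {P=T, Q=T, R=F, S=F}.
                  branch 2.2.2.1.2 (add F P, T not (P and not S)):
                    × closes — contains both P and not P.
              branch 2.2.2.2 (add T S):
                F (P iff not (P and not S)): β-rule — branch into T P, F not (P and not S)  //  F P, T not (P and not S).
                  branch 2.2.2.2.1 (add T P, F not (P and not S)):
                    F not (P and not S): α-rule — add T P, T not S.
                    × closes — contains both S and not S.
                  branch 2.2.2.2.2 (add F P, T not (P and not S)):
                    × closes — contains both P and not P.
11 branches closed, 4 open.
An open branch gives a countermodel: P=T, R=T, S=F (unmentioned atoms arbitrary); the premises hold there but the conclusion fails.

No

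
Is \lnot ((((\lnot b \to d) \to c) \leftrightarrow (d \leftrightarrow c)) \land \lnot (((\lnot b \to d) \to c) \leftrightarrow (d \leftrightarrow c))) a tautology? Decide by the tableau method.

Assume the negation and expand:
Initial set: {\lnot \lnot ((((\lnot b \to d) \to c) \leftrightarrow (d \leftrightarrow c)) \land \lnot (((\lnot b \to d) \to c) \leftrightarrow (d \leftrightarrow c)))}.
\lnot \lnot ((((\lnot b \to d) \to c) \leftrightarrow (d \leftrightarrow c)) \land \lnot (((\lnot b \to d) \to c) \leftrightarrow (d \leftrightarrow c))): α-rule — add (((\lnot b \to d) \to c) \leftrightarrow (d \leftrightarrow c)), \lnot (((\lnot b \to d) \to c) \leftrightarrow (d \leftrightarrow c)).
(((\lnot b \to d) \to c) \leftrightarrow (d \leftrightarrow c)): β-rule — branch into ((\lnot b \to d) \to c), (d \leftrightarrow c)  //  \lnot ((\lnot b \to d) \to c), \lnot (d \leftrightarrow c).
  branch 1 (add ((\lnot b \to d) \to c), (d \leftrightarrow c)):
    \lnot (((\lnot b \to d) \to c) \leftrightarrow (d \leftrightarrow c)): β-rule — branch into ((\lnot b \to d) \to c), \lnot (d \leftrightarrow c)  //  \lnot ((\lnot b \to d) \to c), (d \leftrightarrow c).
      branch 1.1 (add ((\lnot b \to d) \to c), \lnot (d \leftrightarrow c)):
        ((\lnot b \to d) \to c): β-rule — branch into \lnot (\lnot b \to d)  //  c.
          branch 1.1.1 (add \lnot (\lnot b \to d)):
            \lnot (\lnot b \to d): α-rule — add \lnot b, \lnot d.
            (d \leftrightarrow c): β-rule — branch into d, c  //  \lnot d, \lnot c.
              branch 1.1.1.1 (add d, c):
                × closes — contains both d and \lnot d.
              branch 1.1.1.2 (add \lnot d, \lnot c):
                ((\lnot b \to d) \to c): β-rule — branch into \lnot (\lnot b \to d)  //  c.
                  branch 1.1.1.2.1 (add \lnot (\lnot b \to d)):
                    \lnot (\lnot b \to d): α-rule — add \lnot b, \lnot d.
                    \lnot (d \leftrightarrow c): β-rule — branch into d, \lnot c  //  \lnot d, c.
                      branch 1.1.1.2.1.1 (add d, \lnot c):
                        × closes — contains both d and \lnot d.
                      branch 1.1.1.2.1.2 (add \lnot d, c):
                        × closes — contains both c and \lnot c.
                  branch 1.1.1.2.2 (add c):
                    × closes — contains both c and \lnot c.
          branch 1.1.2 (add c):
            (d \leftrightarrow c): β-rule — branch into d, c  //  \lnot d, \lnot c.
              branch 1.1.2.1 (add d, c):
                ((\lnot b \to d) \to c): β-rule — branch into \lnot (\lnot b \to d)  //  c.
                  branch 1.1.2.1.1 (add \lnot (\lnot b \to d)):
                    \lnot (\lnot b \to d): α-rule — add \lnot b, \lnot d.
                    × closes — contains both d and \lnot d.
                  branch 1.1.2.1.2 (add c):
                    \lnot (d \leftrightarrow c): β-rule — branch into d, \lnot c  //  \lnot d, c.
                      branch 1.1.2.1.2.1 (add d, \lnot c):
                        × closes — contains both c and \lnot c.
                      branch 1.1.2.1.2.2 (add \lnot d, c):
                        × closes — contains both d and \lnot d.
              branch 1.1.2.2 (add \lnot d, \lnot c):
                × closes — contains both c and \lnot c.
      branch 1.2 (add \lnot ((\lnot b \to d) \to c), (d \leftrightarrow c)):
        \lnot ((\lnot b \to d) \to c): α-rule — add (\lnot b \to d), \lnot c.
        ((\lnot b \to d) \to c): β-rule — branch into \lnot (\lnot b \to d)  //  c.
          branch 1.2.1 (add \lnot (\lnot b \to d)):
            \lnot (\lnot b \to d): α-rule — add \lnot b, \lnot d.
            (d \leftrightarrow c): β-rule — branch into d, c  //  \lnot d, \lnot c.
              branch 1.2.1.1 (add d, c):
                × closes — contains both d and \lnot d.
              branch 1.2.1.2 (add \lnot d, \lnot c):
                (d \leftrightarrow c): β-rule — branch into d, c  //  \lnot d, \lnot c.
                  branch 1.2.1.2.1 (add d, c):
                    × closes — contains both d and \lnot d.
                  branch 1.2.1.2.2 (add \lnot d, \lnot c):
                    (\lnot b \to d): β-rule — branch into \lnot \lnot b  //  d.
                      branch 1.2.1.2.2.1 (add \lnot \lnot b):
                        × closes — contains both b and \lnot b.
                      branch 1.2.1.2.2.2 (add d):
                        × closes — contains both d and \lnot d.
          branch 1.2.2 (add c):
            × closes — contains both c and \lnot c.
  branch 2 (add \lnot ((\lnot b \to d) \to c), \lnot (d \leftrightarrow c)):
    \lnot ((\lnot b \to d) \to c): α-rule — add (\lnot b \to d), \lnot c.
    \lnot (((\lnot b \to d) \to c) \leftrightarrow (d \leftrightarrow c)): β-rule — branch into ((\lnot b \to d) \to c), \lnot (d \leftrightarrow c)  //  \lnot ((\lnot b \to d) \to c), (d \leftrightarrow c).
      branch 2.1 (add ((\lnot b \to d) \to c), \lnot (d \leftrightarrow c)):
        \lnot (d \leftrightarrow c): β-rule — branch into d, \lnot c  //  \lnot d, c.
          branch 2.1.1 (add d, \lnot c):
            (\lnot b \to d): β-rule — branch into \lnot \lnot b  //  d.
              branch 2.1.1.1 (add \lnot \lnot b):
                ((\lnot b \to d) \to c): β-rule — branch into \lnot (\lnot b \to d)  //  c.
                  branch 2.1.1.1.1 (add \lnot (\lnot b \to d)):
                    \lnot (\lnot b \to d): α-rule — add \lnot b, \lnot d.
                    × closes — contains both b and \lnot b.
                  branch 2.1.1.1.2 (add c):
                    × closes — contains both c and \lnot c.
              branch 2.1.1.2 (add d):
                ((\lnot b \to d) \to c): β-rule — branch into \lnot (\lnot b \to d)  //  c.
                  branch 2.1.1.2.1 (add \lnot (\lnot b \to d)):
                    \lnot (\lnot b \to d): α-rule — add \lnot b, \lnot d.
                    × closes — contains both d and \lnot d.
                  branch 2.1.1.2.2 (add c):
                    × closes — contains both c and \lnot c.
          branch 2.1.2 (add \lnot d, c):
            × closes — contains both c and \lnot c.
      branch 2.2 (add \lnot ((\lnot b \to d) \to c), (d \leftrightarrow c)):
        \lnot ((\lnot b \to d) \to c): α-rule — add (\lnot b \to d), \lnot c.
        \lnot (d \leftrightarrow c): β-rule — branch into d, \lnot c  //  \lnot d, c.
          branch 2.2.1 (add d, \lnot c):
            (\lnot b \to d): β-rule — branch into \lnot \lnot b  //  d.
              branch 2.2.1.1 (add \lnot \lnot b):
                (d \leftrightarrow c): β-rule — branch into d, c  //  \lnot d, \lnot c.
                  branch 2.2.1.1.1 (add d, c):
                    × closes — contains both c and \lnot c.
                  branch 2.2.1.1.2 (add \lnot d, \lnot c):
                    × closes — contains both d and \lnot d.
              branch 2.2.1.2 (add d):
                (d \leftrightarrow c): β-rule — branch into d, c  //  \lnot d, \lnot c.
                  branch 2.2.1.2.1 (add d, c):
                    × closes — contains both c and \lnot c.
                  branch 2.2.1.2.2 (add \lnot d, \lnot c):
                    × closes — contains both d and \lnot d.
          branch 2.2.2 (add \lnot d, c):
            × closes — contains both c and \lnot c.
All 23 branches close.
Every branch closed, so the negation is unsatisfiable and the formula is valid.

Valid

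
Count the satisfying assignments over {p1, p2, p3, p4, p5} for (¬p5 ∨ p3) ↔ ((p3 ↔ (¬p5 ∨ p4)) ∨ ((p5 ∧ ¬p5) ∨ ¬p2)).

20

Initial set: {((¬p5 ∨ p3) ↔ ((p3 ↔ (¬p5 ∨ p4)) ∨ ((p5 ∧ ¬p5) ∨ ¬p2)))}.
((¬p5 ∨ p3) ↔ ((p3 ↔ (¬p5 ∨ p4)) ∨ ((p5 ∧ ¬p5) ∨ ¬p2))): β-rule — branch into (¬p5 ∨ p3), ((p3 ↔ (¬p5 ∨ p4)) ∨ ((p5 ∧ ¬p5) ∨ ¬p2))  //  ¬(¬p5 ∨ p3), ¬((p3 ↔ (¬p5 ∨ p4)) ∨ ((p5 ∧ ¬p5) ∨ ¬p2)).
  branch 1 (add (¬p5 ∨ p3), ((p3 ↔ (¬p5 ∨ p4)) ∨ ((p5 ∧ ¬p5) ∨ ¬p2))):
    (¬p5 ∨ p3): β-rule — branch into ¬p5  //  p3.
      branch 1.1 (add ¬p5):
        ((p3 ↔ (¬p5 ∨ p4)) ∨ ((p5 ∧ ¬p5) ∨ ¬p2)): β-rule — branch into (p3 ↔ (¬p5 ∨ p4))  //  ((p5 ∧ ¬p5) ∨ ¬p2).
          branch 1.1.1 (add (p3 ↔ (¬p5 ∨ p4))):
            (p3 ↔ (¬p5 ∨ p4)): β-rule — branch into p3, (¬p5 ∨ p4)  //  ¬p3, ¬(¬p5 ∨ p4).
              branch 1.1.1.1 (add p3, (¬p5 ∨ p4)):
                (¬p5 ∨ p4): β-rule — branch into ¬p5  //  p4.
                  branch 1.1.1.1.1 (add ¬p5):
                    ○ open, literals {p3=T, p5=F}.
                  branch 1.1.1.1.2 (add p4):
                    ○ open, literals {p3=T, p4=T, p5=F}.
              branch 1.1.1.2 (add ¬p3, ¬(¬p5 ∨ p4)):
                ¬(¬p5 ∨ p4): α-rule — add ¬¬p5, ¬p4.
                × closes — contains both p5 and ¬p5.
          branch 1.1.2 (add ((p5 ∧ ¬p5) ∨ ¬p2)):
            ((p5 ∧ ¬p5) ∨ ¬p2): β-rule — branch into (p5 ∧ ¬p5)  //  ¬p2.
              branch 1.1.2.1 (add (p5 ∧ ¬p5)):
                (p5 ∧ ¬p5): α-rule — add p5, ¬p5.
                × closes — contains both p5 and ¬p5.
              branch 1.1.2.2 (add ¬p2):
                ○ open, literals {p2=F, p5=F}.
      branch 1.2 (add p3):
        ((p3 ↔ (¬p5 ∨ p4)) ∨ ((p5 ∧ ¬p5) ∨ ¬p2)): β-rule — branch into (p3 ↔ (¬p5 ∨ p4))  //  ((p5 ∧ ¬p5) ∨ ¬p2).
          branch 1.2.1 (add (p3 ↔ (¬p5 ∨ p4))):
            (p3 ↔ (¬p5 ∨ p4)): β-rule — branch into p3, (¬p5 ∨ p4)  //  ¬p3, ¬(¬p5 ∨ p4).
              branch 1.2.1.1 (add p3, (¬p5 ∨ p4)):
                (¬p5 ∨ p4): β-rule — branch into ¬p5  //  p4.
                  branch 1.2.1.1.1 (add ¬p5):
                    ○ open, literals {p3=T, p5=F}.
                  branch 1.2.1.1.2 (add p4):
                    ○ open, literals {p3=T, p4=T}.
              branch 1.2.1.2 (add ¬p3, ¬(¬p5 ∨ p4)):
                × closes — contains both p3 and ¬p3.
          branch 1.2.2 (add ((p5 ∧ ¬p5) ∨ ¬p2)):
            ((p5 ∧ ¬p5) ∨ ¬p2): β-rule — branch into (p5 ∧ ¬p5)  //  ¬p2.
              branch 1.2.2.1 (add (p5 ∧ ¬p5)):
                (p5 ∧ ¬p5): α-rule — add p5, ¬p5.
                × closes — contains both p5 and ¬p5.
              branch 1.2.2.2 (add ¬p2):
                ○ open, literals {p2=F, p3=T}.
  branch 2 (add ¬(¬p5 ∨ p3), ¬((p3 ↔ (¬p5 ∨ p4)) ∨ ((p5 ∧ ¬p5) ∨ ¬p2))):
    ¬(¬p5 ∨ p3): α-rule — add ¬¬p5, ¬p3.
    ¬((p3 ↔ (¬p5 ∨ p4)) ∨ ((p5 ∧ ¬p5) ∨ ¬p2)): α-rule — add ¬(p3 ↔ (¬p5 ∨ p4)), ¬((p5 ∧ ¬p5) ∨ ¬p2).
    ¬((p5 ∧ ¬p5) ∨ ¬p2): α-rule — add ¬(p5 ∧ ¬p5), ¬¬p2.
    ¬(p3 ↔ (¬p5 ∨ p4)): β-rule — branch into p3, ¬(¬p5 ∨ p4)  //  ¬p3, (¬p5 ∨ p4).
      branch 2.1 (add p3, ¬(¬p5 ∨ p4)):
        × closes — contains both p3 and ¬p3.
      branch 2.2 (add ¬p3, (¬p5 ∨ p4)):
        ¬(p5 ∧ ¬p5): β-rule — branch into ¬p5  //  ¬¬p5.
          branch 2.2.1 (add ¬p5):
            × closes — contains both p5 and ¬p5.
          branch 2.2.2 (add ¬¬p5):
            (¬p5 ∨ p4): β-rule — branch into ¬p5  //  p4.
              branch 2.2.2.1 (add ¬p5):
                × closes — contains both p5 and ¬p5.
              branch 2.2.2.2 (add p4):
                ○ open, literals {p2=T, p3=F, p4=T, p5=T}.
7 branches closed, 7 open.
Each open branch fixes some atoms; the unmentioned ones are free. Counting distinct full assignments: branch {p3=T, p5=F} (p1, p2, p4) contributes 8 new; branch {p3=T, p4=T, p5=F} (p1, p2) contributes 0 new; branch {p2=F, p5=F} (p1, p3, p4) contributes 4 new; branch {p3=T, p5=F} (p1, p2, p4) contributes 0 new; branch {p3=T, p4=T} (p1, p2, p5) contributes 4 new; branch {p2=F, p3=T} (p1, p4, p5) contributes 2 new; branch {p2=T, p3=F, p4=T, p5=T} (p1) contributes 2 new. Total: 20.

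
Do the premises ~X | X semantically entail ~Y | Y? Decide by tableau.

Yes

Initial set: {(~X | X); ~(~Y | Y)}.
~(~Y | Y): α-rule — add ~~Y, ~Y.
× closes — contains both Y and ~Y.
All 1 branch closes.
Every branch closed, so the premises entail the conclusion.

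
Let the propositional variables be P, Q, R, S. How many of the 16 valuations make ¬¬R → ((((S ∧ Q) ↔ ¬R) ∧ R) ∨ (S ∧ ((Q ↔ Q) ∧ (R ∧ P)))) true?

Initial set: {T (¬¬R → ((((S ∧ Q) ↔ ¬R) ∧ R) ∨ (S ∧ ((Q ↔ Q) ∧ (R ∧ P)))))}.
T (¬¬R → ((((S ∧ Q) ↔ ¬R) ∧ R) ∨ (S ∧ ((Q ↔ Q) ∧ (R ∧ P))))): β-rule — branch into F ¬¬R  //  T ((((S ∧ Q) ↔ ¬R) ∧ R) ∨ (S ∧ ((Q ↔ Q) ∧ (R ∧ P)))).
  branch 1 (add F ¬¬R):
    F ¬¬R: drop double negation, giving F R.
    ○ open, literals {R=false}.
  branch 2 (add T ((((S ∧ Q) ↔ ¬R) ∧ R) ∨ (S ∧ ((Q ↔ Q) ∧ (R ∧ P))))):
    T ((((S ∧ Q) ↔ ¬R) ∧ R) ∨ (S ∧ ((Q ↔ Q) ∧ (R ∧ P)))): β-rule — branch into T (((S ∧ Q) ↔ ¬R) ∧ R)  //  T (S ∧ ((Q ↔ Q) ∧ (R ∧ P))).
      branch 2.1 (add T (((S ∧ Q) ↔ ¬R) ∧ R)):
        T (((S ∧ Q) ↔ ¬R) ∧ R): α-rule — add T ((S ∧ Q) ↔ ¬R), T R.
        T ((S ∧ Q) ↔ ¬R): β-rule — branch into T (S ∧ Q), T ¬R  //  F (S ∧ Q), F ¬R.
          branch 2.1.1 (add T (S ∧ Q), T ¬R):
            × closes — contains both R and ¬R.
          branch 2.1.2 (add F (S ∧ Q), F ¬R):
            F (S ∧ Q): β-rule — branch into F S  //  F Q.
              branch 2.1.2.1 (add F S):
                ○ open, literals {R=true, S=false}.
              branch 2.1.2.2 (add F Q):
                ○ open, literals {Q=false, R=true}.
      branch 2.2 (add T (S ∧ ((Q ↔ Q) ∧ (R ∧ P)))):
        T (S ∧ ((Q ↔ Q) ∧ (R ∧ P))): α-rule — add T S, T ((Q ↔ Q) ∧ (R ∧ P)).
        T ((Q ↔ Q) ∧ (R ∧ P)): α-rule — add T (Q ↔ Q), T (R ∧ P).
        T (R ∧ P): α-rule — add T R, T P.
        T (Q ↔ Q): β-rule — branch into T Q, T Q  //  F Q, F Q.
          branch 2.2.1 (add T Q, T Q):
            ○ open, literals {P=true, Q=true, R=true, S=true}.
          branch 2.2.2 (add F Q, F Q):
            ○ open, literals {P=true, Q=false, R=true, S=true}.
1 branch closed, 5 open.
Each open branch fixes some atoms; the unmentioned ones are free. Counting distinct full assignments: branch {R=false} (P, Q, S) contributes 8 new; branch {R=true, S=false} (P, Q) contributes 4 new; branch {Q=false, R=true} (P, S) contributes 2 new; branch {P=true, Q=true, R=true, S=true} (none free) contributes 1 new; branch {P=true, Q=false, R=true, S=true} (none free) contributes 0 new. Total: 15.

15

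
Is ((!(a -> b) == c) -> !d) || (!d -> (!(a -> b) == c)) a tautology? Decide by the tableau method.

Valid

Assume the negation and expand:
Initial set: {!(((!(a -> b) == c) -> !d) || (!d -> (!(a -> b) == c)))}.
!(((!(a -> b) == c) -> !d) || (!d -> (!(a -> b) == c))): α-rule — add !((!(a -> b) == c) -> !d), !(!d -> (!(a -> b) == c)).
!((!(a -> b) == c) -> !d): α-rule — add (!(a -> b) == c), !!d.
!(!d -> (!(a -> b) == c)): α-rule — add !d, !(!(a -> b) == c).
× closes — contains both d and !d.
All 1 branch closes.
Every branch closed, so the negation is unsatisfiable and the formula is valid.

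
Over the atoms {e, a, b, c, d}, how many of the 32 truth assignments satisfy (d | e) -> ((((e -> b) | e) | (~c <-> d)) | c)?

32

Initial set: {((d | e) -> ((((e -> b) | e) | (~c <-> d)) | c))}.
((d | e) -> ((((e -> b) | e) | (~c <-> d)) | c)): β-rule — branch into ~(d | e)  //  ((((e -> b) | e) | (~c <-> d)) | c).
  branch 1 (add ~(d | e)):
    ~(d | e): α-rule — add ~d, ~e.
    ○ open, literals {d=false, e=false}.
  branch 2 (add ((((e -> b) | e) | (~c <-> d)) | c)):
    ((((e -> b) | e) | (~c <-> d)) | c): β-rule — branch into (((e -> b) | e) | (~c <-> d))  //  c.
      branch 2.1 (add (((e -> b) | e) | (~c <-> d))):
        (((e -> b) | e) | (~c <-> d)): β-rule — branch into ((e -> b) | e)  //  (~c <-> d).
          branch 2.1.1 (add ((e -> b) | e)):
            ((e -> b) | e): β-rule — branch into (e -> b)  //  e.
              branch 2.1.1.1 (add (e -> b)):
                (e -> b): β-rule — branch into ~e  //  b.
                  branch 2.1.1.1.1 (add ~e):
                    ○ open, literals {e=false}.
                  branch 2.1.1.1.2 (add b):
                    ○ open, literals {b=true}.
              branch 2.1.1.2 (add e):
                ○ open, literals {e=true}.
          branch 2.1.2 (add (~c <-> d)):
            (~c <-> d): β-rule — branch into ~c, d  //  ~~c, ~d.
              branch 2.1.2.1 (add ~c, d):
                ○ open, literals {c=false, d=true}.
              branch 2.1.2.2 (add ~~c, ~d):
                ○ open, literals {c=true, d=false}.
      branch 2.2 (add c):
        ○ open, literals {c=true}.
0 branches closed, 7 open.
Each open branch fixes some atoms; the unmentioned ones are free. Counting distinct full assignments: branch {d=false, e=false} (a, b, c) contributes 8 new; branch {e=false} (a, b, c, d) contributes 8 new; branch {b=true} (e, a, c, d) contributes 8 new; branch {e=true} (a, b, c, d) contributes 8 new; branch {c=false, d=true} (e, a, b) contributes 0 new; branch {c=true, d=false} (e, a, b) contributes 0 new; branch {c=true} (e, a, b, d) contributes 0 new. Total: 32.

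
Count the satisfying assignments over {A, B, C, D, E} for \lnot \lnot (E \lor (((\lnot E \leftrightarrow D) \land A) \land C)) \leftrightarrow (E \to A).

10

Initial set: {(\lnot \lnot (E \lor (((\lnot E \leftrightarrow D) \land A) \land C)) \leftrightarrow (E \to A))}.
(\lnot \lnot (E \lor (((\lnot E \leftrightarrow D) \land A) \land C)) \leftrightarrow (E \to A)): β-rule — branch into \lnot \lnot (E \lor (((\lnot E \leftrightarrow D) \land A) \land C)), (E \to A)  //  \lnot \lnot \lnot (E \lor (((\lnot E \leftrightarrow D) \land A) \land C)), \lnot (E \to A).
  branch 1 (add \lnot \lnot (E \lor (((\lnot E \leftrightarrow D) \land A) \land C)), (E \to A)):
    \lnot \lnot (E \lor (((\lnot E \leftrightarrow D) \land A) \land C)): drop double negation, giving (E \lor (((\lnot E \leftrightarrow D) \land A) \land C)).
    (E \to A): β-rule — branch into \lnot E  //  A.
      branch 1.1 (add \lnot E):
        (E \lor (((\lnot E \leftrightarrow D) \land A) \land C)): β-rule — branch into E  //  (((\lnot E \leftrightarrow D) \land A) \land C).
          branch 1.1.1 (add E):
            × closes — contains both E and \lnot E.
          branch 1.1.2 (add (((\lnot E \leftrightarrow D) \land A) \land C)):
            (((\lnot E \leftrightarrow D) \land A) \land C): α-rule — add ((\lnot E \leftrightarrow D) \land A), C.
            ((\lnot E \leftrightarrow D) \land A): α-rule — add (\lnot E \leftrightarrow D), A.
            (\lnot E \leftrightarrow D): β-rule — branch into \lnot E, D  //  \lnot \lnot E, \lnot D.
              branch 1.1.2.1 (add \lnot E, D):
                ○ open, literals {A=1, C=1, D=1, E=0}.
              branch 1.1.2.2 (add \lnot \lnot E, \lnot D):
                × closes — contains both E and \lnot E.
      branch 1.2 (add A):
        (E \lor (((\lnot E \leftrightarrow D) \land A) \land C)): β-rule — branch into E  //  (((\lnot E \leftrightarrow D) \land A) \land C).
          branch 1.2.1 (add E):
            ○ open, literals {A=1, E=1}.
          branch 1.2.2 (add (((\lnot E \leftrightarrow D) \land A) \land C)):
            (((\lnot E \leftrightarrow D) \land A) \land C): α-rule — add ((\lnot E \leftrightarrow D) \land A), C.
            ((\lnot E \leftrightarrow D) \land A): α-rule — add (\lnot E \leftrightarrow D), A.
            (\lnot E \leftrightarrow D): β-rule — branch into \lnot E, D  //  \lnot \lnot E, \lnot D.
              branch 1.2.2.1 (add \lnot E, D):
                ○ open, literals {A=1, C=1, D=1, E=0}.
              branch 1.2.2.2 (add \lnot \lnot E, \lnot D):
                ○ open, literals {A=1, C=1, D=0, E=1}.
  branch 2 (add \lnot \lnot \lnot (E \lor (((\lnot E \leftrightarrow D) \land A) \land C)), \lnot (E \to A)):
    \lnot \lnot \lnot (E \lor (((\lnot E \leftrightarrow D) \land A) \land C)): drop double negation, giving \lnot (E \lor (((\lnot E \leftrightarrow D) \land A) \land C)).
    \lnot (E \to A): α-rule — add E, \lnot A.
    \lnot (E \lor (((\lnot E \leftrightarrow D) \land A) \land C)): α-rule — add \lnot E, \lnot (((\lnot E \leftrightarrow D) \land A) \land C).
    × closes — contains both E and \lnot E.
3 branches closed, 4 open.
Each open branch fixes some atoms; the unmentioned ones are free. Counting distinct full assignments: branch {A=1, C=1, D=1, E=0} (B) contributes 2 new; branch {A=1, E=1} (B, C, D) contributes 8 new; branch {A=1, C=1, D=1, E=0} (B) contributes 0 new; branch {A=1, C=1, D=0, E=1} (B) contributes 0 new. Total: 10.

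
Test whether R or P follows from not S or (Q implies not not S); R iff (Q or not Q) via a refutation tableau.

Yes

Initial set: {(not S or (Q implies not not S)); (R iff (Q or not Q)); not (R or P)}.
not (R or P): α-rule — add not R, not P.
(not S or (Q implies not not S)): β-rule — branch into not S  //  (Q implies not not S).
  branch 1 (add not S):
    (R iff (Q or not Q)): β-rule — branch into R, (Q or not Q)  //  not R, not (Q or not Q).
      branch 1.1 (add R, (Q or not Q)):
        × closes — contains both R and not R.
      branch 1.2 (add not R, not (Q or not Q)):
        not (Q or not Q): α-rule — add not Q, not not Q.
        × closes — contains both Q and not Q.
  branch 2 (add (Q implies not not S)):
    (R iff (Q or not Q)): β-rule — branch into R, (Q or not Q)  //  not R, not (Q or not Q).
      branch 2.1 (add R, (Q or not Q)):
        × closes — contains both R and not R.
      branch 2.2 (add not R, not (Q or not Q)):
        not (Q or not Q): α-rule — add not Q, not not Q.
        × closes — contains both Q and not Q.
All 4 branches close.
Every branch closed, so the premises entail the conclusion.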